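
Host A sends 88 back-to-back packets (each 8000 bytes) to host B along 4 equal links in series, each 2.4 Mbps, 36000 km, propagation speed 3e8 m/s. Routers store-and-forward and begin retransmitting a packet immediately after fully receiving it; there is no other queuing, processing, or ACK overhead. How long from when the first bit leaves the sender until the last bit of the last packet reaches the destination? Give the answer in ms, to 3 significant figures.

Per-hop transmission t_tx = L/R = 64000/2400000 = 26.6667 ms.
Per-hop propagation t_prop = 36000000/300000000 = 120 ms.
Pipeline fill: first packet needs 4·t_tx to clear all hops; remaining 87 packets each add one t_tx.
Total = (4+88-1)·t_tx + 4·t_prop = 91·26.6667 + 4·120 = 2910 ms.

2910 ms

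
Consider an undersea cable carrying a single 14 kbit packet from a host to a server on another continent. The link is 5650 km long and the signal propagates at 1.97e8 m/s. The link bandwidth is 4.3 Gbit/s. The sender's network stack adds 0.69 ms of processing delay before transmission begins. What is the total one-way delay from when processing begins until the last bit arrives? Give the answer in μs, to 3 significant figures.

L = 14000 bits.
Transmission delay = L/R = 14000 / 4300000000 = 3.25581 μs.
Propagation delay = d/s = 5650000 m / 197000000 m/s = 28680.2 μs.
Plus processing delay 0.69 ms = 690 μs.
Total = 29400 μs.

29400 μs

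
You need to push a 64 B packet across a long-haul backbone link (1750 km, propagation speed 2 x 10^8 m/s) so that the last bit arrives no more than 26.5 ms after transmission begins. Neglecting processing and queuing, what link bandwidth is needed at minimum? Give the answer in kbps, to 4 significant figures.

28.85 kbps

L = 512 bits.
Propagation delay = 1750000 / 200000000 = 8.75 ms.
Transmission budget = 26.5 − 8.75 = 17.75 ms.
R ≥ L / t_tx = 512 bits / 0.01775 s = 28.85 kbps.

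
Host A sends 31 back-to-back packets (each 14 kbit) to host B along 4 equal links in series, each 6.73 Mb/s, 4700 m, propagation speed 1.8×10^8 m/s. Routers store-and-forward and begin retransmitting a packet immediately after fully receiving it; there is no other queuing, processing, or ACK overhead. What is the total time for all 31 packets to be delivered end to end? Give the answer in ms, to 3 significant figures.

Per-hop transmission t_tx = L/R = 14000/6730000 = 2.08024 ms.
Per-hop propagation t_prop = 4700/180000000 = 0.0261111 ms.
Pipeline fill: first packet needs 4·t_tx to clear all hops; remaining 30 packets each add one t_tx.
Total = (4+31-1)·t_tx + 4·t_prop = 34·2.08024 + 4·0.0261111 = 70.8 ms.

70.8 ms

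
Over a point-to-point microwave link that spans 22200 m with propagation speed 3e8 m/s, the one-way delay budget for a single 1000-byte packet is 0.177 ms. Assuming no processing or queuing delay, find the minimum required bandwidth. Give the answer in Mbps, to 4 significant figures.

L = 8000 bits.
Propagation delay = 22200 / 300000000 = 0.074 ms.
Transmission budget = 0.177 − 0.074 = 0.103 ms.
R ≥ L / t_tx = 8000 bits / 0.000103 s = 77.67 Mbps.

77.67 Mbps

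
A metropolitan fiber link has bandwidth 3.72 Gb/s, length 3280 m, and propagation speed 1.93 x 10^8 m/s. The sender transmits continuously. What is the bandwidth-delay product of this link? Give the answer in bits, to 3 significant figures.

63200 bits

Propagation delay = 3280 / 193000000 = 1.69948e-05 s.
BDP = R × t_prop = 3720000000 × 1.69948e-05 = 63220.7 bits.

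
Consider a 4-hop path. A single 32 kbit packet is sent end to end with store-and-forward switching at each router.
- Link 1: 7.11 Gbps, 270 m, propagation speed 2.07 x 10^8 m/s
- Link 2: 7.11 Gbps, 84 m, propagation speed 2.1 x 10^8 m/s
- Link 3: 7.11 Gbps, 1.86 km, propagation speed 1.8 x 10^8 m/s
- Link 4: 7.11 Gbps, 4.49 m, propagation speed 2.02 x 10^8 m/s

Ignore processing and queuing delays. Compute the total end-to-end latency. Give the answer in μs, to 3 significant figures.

L = 32000 bits.
Transmission delay per hop = L/R = 32000/7110000000 = 4.5007 μs; 4 hops → 18.0028 μs.
Propagation delays (d/s per hop): 1.30435, 0.4, 10.3333, 0.0222277 μs; sum = 12.0599 μs.
End-to-end = 30.1 μs.

30.1 μs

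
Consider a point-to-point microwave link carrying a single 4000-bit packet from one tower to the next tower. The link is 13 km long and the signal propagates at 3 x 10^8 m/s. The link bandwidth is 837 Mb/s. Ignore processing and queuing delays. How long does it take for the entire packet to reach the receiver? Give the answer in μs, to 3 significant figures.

Transmission delay = L/R = 4000 / 837000000 = 4.77897 μs.
Propagation delay = d/s = 13000 m / 300000000 m/s = 43.3333 μs.
Total = 48.1 μs.

48.1 μs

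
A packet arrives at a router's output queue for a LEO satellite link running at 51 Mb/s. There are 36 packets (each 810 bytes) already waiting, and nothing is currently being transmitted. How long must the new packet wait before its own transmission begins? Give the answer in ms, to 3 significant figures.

4.57 ms

Each queued packet: L/R = 6480/51000000 = 0.127059 ms.
36 queued → 4.57412 ms.
Queuing delay = 4.57 ms.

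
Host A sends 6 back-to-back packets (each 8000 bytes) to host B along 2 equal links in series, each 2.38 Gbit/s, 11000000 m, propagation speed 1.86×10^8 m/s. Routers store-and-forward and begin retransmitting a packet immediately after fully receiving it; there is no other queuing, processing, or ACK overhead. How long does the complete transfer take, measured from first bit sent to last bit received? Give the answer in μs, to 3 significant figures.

118000 μs

Per-hop transmission t_tx = L/R = 64000/2380000000 = 26.8908 μs.
Per-hop propagation t_prop = 11000000/186000000 = 59139.8 μs.
Pipeline fill: first packet needs 2·t_tx to clear all hops; remaining 5 packets each add one t_tx.
Total = (2+6-1)·t_tx + 2·t_prop = 7·26.8908 + 2·59139.8 = 118000 μs.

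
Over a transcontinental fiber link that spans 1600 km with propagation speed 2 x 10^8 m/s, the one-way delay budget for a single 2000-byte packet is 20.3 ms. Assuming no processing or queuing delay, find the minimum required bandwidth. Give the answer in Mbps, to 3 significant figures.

L = 16000 bits.
Propagation delay = 1600000 / 200000000 = 8 ms.
Transmission budget = 20.3 − 8 = 12.3 ms.
R ≥ L / t_tx = 16000 bits / 0.0123 s = 1.30 Mbps.

1.30 Mbps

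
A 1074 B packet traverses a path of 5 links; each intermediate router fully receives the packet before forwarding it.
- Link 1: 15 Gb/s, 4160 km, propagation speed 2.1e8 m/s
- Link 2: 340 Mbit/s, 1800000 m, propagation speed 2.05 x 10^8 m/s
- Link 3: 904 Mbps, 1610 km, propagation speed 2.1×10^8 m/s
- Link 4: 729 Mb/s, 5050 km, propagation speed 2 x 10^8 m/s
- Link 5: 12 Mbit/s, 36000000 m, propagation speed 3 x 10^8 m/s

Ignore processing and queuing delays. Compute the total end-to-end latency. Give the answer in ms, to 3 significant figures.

L = 1074 × 8 = 8592 bits.
Transmission delays (L/R per hop): 0.0005728, 0.0252706, 0.00950442, 0.011786, 0.716 ms; sum = 0.763134 ms.
Propagation delays (d/s per hop): 19.8095, 8.78049, 7.66667, 25.25, 120 ms; sum = 181.507 ms.
End-to-end = 182 ms.

182 ms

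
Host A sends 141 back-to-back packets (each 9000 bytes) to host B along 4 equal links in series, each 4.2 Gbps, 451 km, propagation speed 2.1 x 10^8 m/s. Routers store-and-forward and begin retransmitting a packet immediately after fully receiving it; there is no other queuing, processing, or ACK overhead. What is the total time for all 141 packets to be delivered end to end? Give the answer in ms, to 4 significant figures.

Per-hop transmission t_tx = L/R = 72000/4200000000 = 0.0171429 ms.
Per-hop propagation t_prop = 451000/210000000 = 2.14762 ms.
Pipeline fill: first packet needs 4·t_tx to clear all hops; remaining 140 packets each add one t_tx.
Total = (4+141-1)·t_tx + 4·t_prop = 144·0.0171429 + 4·2.14762 = 11.06 ms.

11.06 ms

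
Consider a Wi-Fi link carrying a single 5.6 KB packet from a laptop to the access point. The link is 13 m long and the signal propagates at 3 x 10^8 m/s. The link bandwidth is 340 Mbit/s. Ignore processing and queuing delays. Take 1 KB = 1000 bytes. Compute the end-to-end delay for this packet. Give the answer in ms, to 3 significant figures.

0.132 ms

L = 44800 bits.
Transmission delay = L/R = 44800 / 340000000 = 0.131765 ms.
Propagation delay = d/s = 13 m / 300000000 m/s = 4.33333e-05 ms.
Total = 0.132 ms.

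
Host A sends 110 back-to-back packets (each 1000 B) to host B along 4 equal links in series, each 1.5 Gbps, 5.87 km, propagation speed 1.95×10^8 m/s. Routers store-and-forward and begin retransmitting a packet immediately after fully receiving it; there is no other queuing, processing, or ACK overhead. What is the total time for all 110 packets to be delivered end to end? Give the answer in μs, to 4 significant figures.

Per-hop transmission t_tx = L/R = 8000/1500000000 = 5.33333 μs.
Per-hop propagation t_prop = 5870/195000000 = 30.1026 μs.
Pipeline fill: first packet needs 4·t_tx to clear all hops; remaining 109 packets each add one t_tx.
Total = (4+110-1)·t_tx + 4·t_prop = 113·5.33333 + 4·30.1026 = 723.1 μs.

723.1 μs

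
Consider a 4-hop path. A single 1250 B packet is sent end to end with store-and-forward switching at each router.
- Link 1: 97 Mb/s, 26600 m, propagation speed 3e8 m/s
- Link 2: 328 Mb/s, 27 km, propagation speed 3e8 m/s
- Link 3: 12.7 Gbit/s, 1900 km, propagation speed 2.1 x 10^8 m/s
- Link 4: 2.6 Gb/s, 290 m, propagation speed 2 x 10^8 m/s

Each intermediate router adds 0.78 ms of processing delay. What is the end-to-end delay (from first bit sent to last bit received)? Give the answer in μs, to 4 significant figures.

L = 1250 × 8 = 10000 bits.
Transmission delays (L/R per hop): 103.093, 30.4878, 0.787402, 3.84615 μs; sum = 138.214 μs.
Propagation delays (d/s per hop): 88.6667, 90, 9047.62, 1.45 μs; sum = 9227.74 μs.
Processing at 3 router(s): 3 × 0.78 ms = 2340 μs.
End-to-end = 11710 μs.

11710 μs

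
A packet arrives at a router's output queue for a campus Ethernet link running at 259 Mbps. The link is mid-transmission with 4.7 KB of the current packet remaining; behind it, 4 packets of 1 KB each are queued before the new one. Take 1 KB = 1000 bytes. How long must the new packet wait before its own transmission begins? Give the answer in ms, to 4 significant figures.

0.2687 ms

Each queued packet: L/R = 8000/259000000 = 0.030888 ms.
4 queued → 0.123552 ms.
Plus remaining 37600 bits of current packet: 0.145174 ms.
Queuing delay = 0.2687 ms.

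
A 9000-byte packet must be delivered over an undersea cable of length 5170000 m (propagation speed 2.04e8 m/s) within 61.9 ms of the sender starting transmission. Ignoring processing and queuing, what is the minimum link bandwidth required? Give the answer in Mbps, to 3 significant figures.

L = 72000 bits.
Propagation delay = 5170000 / 204000000 = 25.3431 ms.
Transmission budget = 61.9 − 25.3431 = 36.5569 ms.
R ≥ L / t_tx = 72000 bits / 0.0365569 s = 1.97 Mbps.

1.97 Mbps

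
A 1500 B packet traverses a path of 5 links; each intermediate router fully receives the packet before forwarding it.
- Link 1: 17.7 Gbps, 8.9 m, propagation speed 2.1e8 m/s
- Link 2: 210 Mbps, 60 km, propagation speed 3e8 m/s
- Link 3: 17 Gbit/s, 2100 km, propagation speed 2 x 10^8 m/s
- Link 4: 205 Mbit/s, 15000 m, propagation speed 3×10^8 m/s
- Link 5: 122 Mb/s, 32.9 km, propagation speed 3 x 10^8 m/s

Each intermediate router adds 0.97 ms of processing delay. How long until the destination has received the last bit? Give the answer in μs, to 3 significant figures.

15000 μs

L = 1500 × 8 = 12000 bits.
Transmission delays (L/R per hop): 0.677966, 57.1429, 0.705882, 58.5366, 98.3607 μs; sum = 215.424 μs.
Propagation delays (d/s per hop): 0.042381, 200, 10500, 50, 109.667 μs; sum = 10859.7 μs.
Processing at 4 router(s): 4 × 0.97 ms = 3880 μs.
End-to-end = 15000 μs.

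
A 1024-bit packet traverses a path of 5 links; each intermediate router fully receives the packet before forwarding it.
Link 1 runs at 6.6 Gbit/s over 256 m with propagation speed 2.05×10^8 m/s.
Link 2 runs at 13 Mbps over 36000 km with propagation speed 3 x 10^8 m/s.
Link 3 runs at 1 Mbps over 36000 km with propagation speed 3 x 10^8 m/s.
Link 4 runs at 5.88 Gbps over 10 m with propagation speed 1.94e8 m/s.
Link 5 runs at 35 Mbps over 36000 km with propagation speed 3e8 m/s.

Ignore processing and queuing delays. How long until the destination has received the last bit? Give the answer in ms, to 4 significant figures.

Transmission delays (L/R per hop): 0.000155152, 0.0787692, 1.024, 0.00017415, 0.0292571 ms; sum = 1.13236 ms.
Propagation delays (d/s per hop): 0.00124878, 120, 120, 5.15464e-05, 120 ms; sum = 360.001 ms.
End-to-end = 361.1 ms.

361.1 ms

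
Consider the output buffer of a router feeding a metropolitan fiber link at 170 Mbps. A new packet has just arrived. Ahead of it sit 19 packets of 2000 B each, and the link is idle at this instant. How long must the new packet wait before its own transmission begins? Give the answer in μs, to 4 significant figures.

Each queued packet: L/R = 16000/170000000 = 94.1176 μs.
19 queued → 1788.24 μs.
Queuing delay = 1788 μs.

1788 μs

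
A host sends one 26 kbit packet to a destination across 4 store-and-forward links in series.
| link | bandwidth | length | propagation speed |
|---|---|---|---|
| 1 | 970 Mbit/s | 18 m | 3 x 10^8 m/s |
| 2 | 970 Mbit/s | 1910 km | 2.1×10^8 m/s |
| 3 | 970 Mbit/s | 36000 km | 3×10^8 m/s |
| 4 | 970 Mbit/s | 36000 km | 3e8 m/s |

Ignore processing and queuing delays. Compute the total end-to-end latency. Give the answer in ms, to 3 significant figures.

L = 26000 bits.
Transmission delay per hop = L/R = 26000/970000000 = 0.0268041 ms; 4 hops → 0.107216 ms.
Propagation delays (d/s per hop): 6e-05, 9.09524, 120, 120 ms; sum = 249.095 ms.
End-to-end = 249 ms.

249 ms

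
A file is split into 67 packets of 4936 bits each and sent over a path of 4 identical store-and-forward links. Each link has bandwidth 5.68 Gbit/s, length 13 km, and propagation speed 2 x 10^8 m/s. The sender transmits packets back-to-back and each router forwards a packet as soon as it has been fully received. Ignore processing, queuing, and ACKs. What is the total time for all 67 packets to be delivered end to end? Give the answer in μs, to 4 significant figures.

Per-hop transmission t_tx = L/R = 4936/5680000000 = 0.869014 μs.
Per-hop propagation t_prop = 13000/200000000 = 65 μs.
Pipeline fill: first packet needs 4·t_tx to clear all hops; remaining 66 packets each add one t_tx.
Total = (4+67-1)·t_tx + 4·t_prop = 70·0.869014 + 4·65 = 320.8 μs.

320.8 μs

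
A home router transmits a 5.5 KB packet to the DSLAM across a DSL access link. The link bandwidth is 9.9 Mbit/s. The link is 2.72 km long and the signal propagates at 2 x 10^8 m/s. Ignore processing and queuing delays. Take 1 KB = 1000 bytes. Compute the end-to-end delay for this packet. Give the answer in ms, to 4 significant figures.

L = 44000 bits.
Transmission delay = L/R = 44000 / 9900000 = 4.44444 ms.
Propagation delay = d/s = 2720 m / 200000000 m/s = 0.0136 ms.
Total = 4.458 ms.

4.458 ms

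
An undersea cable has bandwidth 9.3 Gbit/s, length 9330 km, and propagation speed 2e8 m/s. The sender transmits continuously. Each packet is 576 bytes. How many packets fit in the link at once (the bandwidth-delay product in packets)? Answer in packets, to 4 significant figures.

94150 packets

Propagation delay = 9330000 / 200000000 = 0.04665 s.
BDP = R × t_prop = 9300000000 × 0.04665 = 433845000 bits.
In packets of 4608 bits: 94150 packets.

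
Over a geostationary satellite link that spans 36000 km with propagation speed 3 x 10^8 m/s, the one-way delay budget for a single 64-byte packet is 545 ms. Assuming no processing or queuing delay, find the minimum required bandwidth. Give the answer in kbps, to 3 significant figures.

1.20 kbps

L = 512 bits.
Propagation delay = 36000000 / 300000000 = 120 ms.
Transmission budget = 545 − 120 = 425 ms.
R ≥ L / t_tx = 512 bits / 0.425 s = 1.20 kbps.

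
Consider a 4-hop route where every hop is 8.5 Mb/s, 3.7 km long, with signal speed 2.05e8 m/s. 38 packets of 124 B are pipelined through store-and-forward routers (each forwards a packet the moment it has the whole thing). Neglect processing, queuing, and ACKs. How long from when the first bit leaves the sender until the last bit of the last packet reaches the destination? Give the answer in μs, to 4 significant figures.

4857 μs

Per-hop transmission t_tx = L/R = 992/8500000 = 116.706 μs.
Per-hop propagation t_prop = 3700/2.05e+08 = 18.0488 μs.
Pipeline fill: first packet needs 4·t_tx to clear all hops; remaining 37 packets each add one t_tx.
Total = (4+38-1)·t_tx + 4·t_prop = 41·116.706 + 4·18.0488 = 4857 μs.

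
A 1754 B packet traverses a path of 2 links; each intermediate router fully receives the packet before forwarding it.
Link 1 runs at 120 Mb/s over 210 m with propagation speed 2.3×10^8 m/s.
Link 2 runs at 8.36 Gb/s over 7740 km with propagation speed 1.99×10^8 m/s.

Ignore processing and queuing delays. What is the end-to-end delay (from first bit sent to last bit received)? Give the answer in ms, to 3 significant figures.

L = 1754 × 8 = 14032 bits.
Transmission delays (L/R per hop): 0.116933, 0.00167847 ms; sum = 0.118612 ms.
Propagation delays (d/s per hop): 0.000913043, 38.8945 ms; sum = 38.8954 ms.
End-to-end = 39.0 ms.

39.0 ms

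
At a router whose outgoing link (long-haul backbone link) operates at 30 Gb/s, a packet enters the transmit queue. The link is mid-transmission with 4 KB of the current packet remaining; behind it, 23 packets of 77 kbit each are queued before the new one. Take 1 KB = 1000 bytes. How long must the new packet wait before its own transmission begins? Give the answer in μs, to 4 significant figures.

60.10 μs

Each queued packet: L/R = 77000/30000000000 = 2.56667 μs.
23 queued → 59.0333 μs.
Plus remaining 32000 bits of current packet: 1.06667 μs.
Queuing delay = 60.10 μs.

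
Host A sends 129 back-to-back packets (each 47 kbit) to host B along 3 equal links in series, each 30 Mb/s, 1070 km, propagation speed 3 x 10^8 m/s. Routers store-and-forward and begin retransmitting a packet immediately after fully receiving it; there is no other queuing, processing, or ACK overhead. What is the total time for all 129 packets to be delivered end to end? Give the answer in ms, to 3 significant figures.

216 ms

Per-hop transmission t_tx = L/R = 47000/30000000 = 1.56667 ms.
Per-hop propagation t_prop = 1070000/300000000 = 3.56667 ms.
Pipeline fill: first packet needs 3·t_tx to clear all hops; remaining 128 packets each add one t_tx.
Total = (3+129-1)·t_tx + 3·t_prop = 131·1.56667 + 3·3.56667 = 216 ms.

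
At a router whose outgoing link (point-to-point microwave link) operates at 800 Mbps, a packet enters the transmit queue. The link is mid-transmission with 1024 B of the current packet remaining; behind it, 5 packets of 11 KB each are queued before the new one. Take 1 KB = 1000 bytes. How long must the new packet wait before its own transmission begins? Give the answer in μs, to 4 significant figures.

Each queued packet: L/R = 88000/800000000 = 110 μs.
5 queued → 550 μs.
Plus remaining 8192 bits of current packet: 10.24 μs.
Queuing delay = 560.2 μs.

560.2 μs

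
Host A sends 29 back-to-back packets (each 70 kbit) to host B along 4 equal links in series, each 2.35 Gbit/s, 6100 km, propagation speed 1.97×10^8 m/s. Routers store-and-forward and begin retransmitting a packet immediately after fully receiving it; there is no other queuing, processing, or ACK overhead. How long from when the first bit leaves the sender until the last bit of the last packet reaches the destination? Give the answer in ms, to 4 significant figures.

Per-hop transmission t_tx = L/R = 70000/2350000000 = 0.0297872 ms.
Per-hop propagation t_prop = 6100000/197000000 = 30.9645 ms.
Pipeline fill: first packet needs 4·t_tx to clear all hops; remaining 28 packets each add one t_tx.
Total = (4+29-1)·t_tx + 4·t_prop = 32·0.0297872 + 4·30.9645 = 124.8 ms.

124.8 ms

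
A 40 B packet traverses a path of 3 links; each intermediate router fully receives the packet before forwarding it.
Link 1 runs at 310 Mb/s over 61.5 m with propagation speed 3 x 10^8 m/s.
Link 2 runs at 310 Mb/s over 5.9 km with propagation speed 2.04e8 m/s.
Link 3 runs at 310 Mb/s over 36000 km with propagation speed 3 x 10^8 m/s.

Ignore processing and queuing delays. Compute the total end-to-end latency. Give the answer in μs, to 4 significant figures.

L = 40 × 8 = 320 bits.
Transmission delay per hop = L/R = 320/310000000 = 1.03226 μs; 3 hops → 3.09677 μs.
Propagation delays (d/s per hop): 0.205, 28.9216, 120000 μs; sum = 120029 μs.
End-to-end = 120000 μs.

120000 μs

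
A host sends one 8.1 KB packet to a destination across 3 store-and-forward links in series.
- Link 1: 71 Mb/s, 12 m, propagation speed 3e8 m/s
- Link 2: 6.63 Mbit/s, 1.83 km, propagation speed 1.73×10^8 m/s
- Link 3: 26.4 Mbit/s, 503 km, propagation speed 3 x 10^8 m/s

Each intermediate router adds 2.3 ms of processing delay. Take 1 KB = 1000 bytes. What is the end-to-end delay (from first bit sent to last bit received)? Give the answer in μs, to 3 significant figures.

19400 μs

L = 64800 bits.
Transmission delays (L/R per hop): 912.676, 9773.76, 2454.55 μs; sum = 13141 μs.
Propagation delays (d/s per hop): 0.04, 10.578, 1676.67 μs; sum = 1687.28 μs.
Processing at 2 router(s): 2 × 2.3 ms = 4600 μs.
End-to-end = 19400 μs.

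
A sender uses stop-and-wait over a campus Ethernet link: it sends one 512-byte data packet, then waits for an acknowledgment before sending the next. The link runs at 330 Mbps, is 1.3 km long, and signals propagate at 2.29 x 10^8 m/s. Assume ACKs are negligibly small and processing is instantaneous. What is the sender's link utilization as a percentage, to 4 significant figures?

t_tx = L/R = 4096/330000000 = 1.24121e-05 s.
t_prop = 1300/229000000 = 5.67686e-06 s; RTT = 1.13537e-05 s.
Cycle = t_tx + RTT = 2.37658e-05 s.
Utilization = t_tx / cycle = 1.24121e-05/2.37658e-05 = 52.23 %.

52.23 %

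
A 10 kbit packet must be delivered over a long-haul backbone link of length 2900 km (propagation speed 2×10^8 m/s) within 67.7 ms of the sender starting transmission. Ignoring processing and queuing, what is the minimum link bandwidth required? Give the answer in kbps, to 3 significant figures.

188 kbps

Propagation delay = 2900000 / 200000000 = 14.5 ms.
Transmission budget = 67.7 − 14.5 = 53.2 ms.
R ≥ L / t_tx = 10000 bits / 0.0532 s = 188 kbps.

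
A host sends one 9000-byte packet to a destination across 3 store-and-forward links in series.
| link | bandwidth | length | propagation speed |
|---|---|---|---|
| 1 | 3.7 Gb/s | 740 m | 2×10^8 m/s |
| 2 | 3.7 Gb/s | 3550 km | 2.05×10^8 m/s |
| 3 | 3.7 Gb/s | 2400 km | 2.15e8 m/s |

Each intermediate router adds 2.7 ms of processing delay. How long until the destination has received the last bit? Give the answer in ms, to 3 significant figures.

L = 9000 × 8 = 72000 bits.
Transmission delay per hop = L/R = 72000/3700000000 = 0.0194595 ms; 3 hops → 0.0583784 ms.
Propagation delays (d/s per hop): 0.0037, 17.3171, 11.1628 ms; sum = 28.4836 ms.
Processing at 2 router(s): 2 × 2.7 ms = 5.4 ms.
End-to-end = 33.9 ms.

33.9 ms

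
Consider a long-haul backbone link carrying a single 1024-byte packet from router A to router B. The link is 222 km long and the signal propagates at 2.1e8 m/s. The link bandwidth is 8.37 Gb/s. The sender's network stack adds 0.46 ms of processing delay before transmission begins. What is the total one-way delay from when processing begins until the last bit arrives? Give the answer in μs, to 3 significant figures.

1520 μs

L = 1024 × 8 = 8192 bits.
Transmission delay = L/R = 8192 / 8.37e+09 = 0.978734 μs.
Propagation delay = d/s = 222000 m / 210000000 m/s = 1057.14 μs.
Plus processing delay 0.46 ms = 460 μs.
Total = 1520 μs.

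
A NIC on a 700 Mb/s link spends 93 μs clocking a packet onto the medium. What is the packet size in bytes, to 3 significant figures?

L = R × t_tx = 700000000 b/s × 9.3e-05 s = 65100 bits.
In bytes: 65100 / 8 = 8140 bytes.

8140 bytes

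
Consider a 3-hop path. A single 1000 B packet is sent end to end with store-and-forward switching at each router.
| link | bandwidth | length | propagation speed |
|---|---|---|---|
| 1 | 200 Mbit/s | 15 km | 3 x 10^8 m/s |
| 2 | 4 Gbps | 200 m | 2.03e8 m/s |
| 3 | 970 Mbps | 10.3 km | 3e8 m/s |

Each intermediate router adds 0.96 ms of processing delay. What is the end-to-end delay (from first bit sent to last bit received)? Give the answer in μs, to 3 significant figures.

2060 μs

L = 1000 × 8 = 8000 bits.
Transmission delays (L/R per hop): 40, 2, 8.24742 μs; sum = 50.2474 μs.
Propagation delays (d/s per hop): 50, 0.985222, 34.3333 μs; sum = 85.3186 μs.
Processing at 2 router(s): 2 × 0.96 ms = 1920 μs.
End-to-end = 2060 μs.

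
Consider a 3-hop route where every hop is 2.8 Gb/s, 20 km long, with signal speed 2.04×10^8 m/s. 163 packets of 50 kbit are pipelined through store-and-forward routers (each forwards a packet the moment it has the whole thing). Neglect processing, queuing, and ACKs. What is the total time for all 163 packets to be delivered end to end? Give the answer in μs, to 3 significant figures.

Per-hop transmission t_tx = L/R = 50000/2800000000 = 17.8571 μs.
Per-hop propagation t_prop = 20000/204000000 = 98.0392 μs.
Pipeline fill: first packet needs 3·t_tx to clear all hops; remaining 162 packets each add one t_tx.
Total = (3+163-1)·t_tx + 3·t_prop = 165·17.8571 + 3·98.0392 = 3240 μs.

3240 μs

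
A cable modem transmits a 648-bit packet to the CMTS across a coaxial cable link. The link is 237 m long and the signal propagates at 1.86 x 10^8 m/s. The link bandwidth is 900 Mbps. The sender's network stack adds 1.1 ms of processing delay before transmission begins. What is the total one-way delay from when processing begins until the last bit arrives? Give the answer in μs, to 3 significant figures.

1100 μs

Transmission delay = L/R = 648 / 900000000 = 0.72 μs.
Propagation delay = d/s = 237 m / 186000000 m/s = 1.27419 μs.
Plus processing delay 1.1 ms = 1100 μs.
Total = 1100 μs.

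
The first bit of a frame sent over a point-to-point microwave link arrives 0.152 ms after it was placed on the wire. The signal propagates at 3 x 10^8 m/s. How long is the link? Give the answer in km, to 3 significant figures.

45.6 km

d = s × t_prop = 300000000 × 0.000152 = 45.6 km.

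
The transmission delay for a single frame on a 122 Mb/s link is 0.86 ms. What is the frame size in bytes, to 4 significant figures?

L = R × t_tx = 122000000 b/s × 0.00086 s = 104920 bits.
In bytes: 104920 / 8 = 13120 bytes.

13120 bytes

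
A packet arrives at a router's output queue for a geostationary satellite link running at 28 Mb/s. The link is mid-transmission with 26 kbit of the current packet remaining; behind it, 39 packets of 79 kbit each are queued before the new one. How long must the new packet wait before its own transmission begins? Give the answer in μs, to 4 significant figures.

Each queued packet: L/R = 79000/28000000 = 2821.43 μs.
39 queued → 110036 μs.
Plus remaining 26000 bits of current packet: 928.571 μs.
Queuing delay = 111000 μs.

111000 μs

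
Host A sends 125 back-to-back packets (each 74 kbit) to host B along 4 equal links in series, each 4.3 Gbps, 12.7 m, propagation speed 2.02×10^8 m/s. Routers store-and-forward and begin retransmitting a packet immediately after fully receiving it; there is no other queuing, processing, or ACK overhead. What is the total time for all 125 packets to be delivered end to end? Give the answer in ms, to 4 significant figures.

2.203 ms

Per-hop transmission t_tx = L/R = 74000/4300000000 = 0.0172093 ms.
Per-hop propagation t_prop = 12.7/202000000 = 6.28713e-05 ms.
Pipeline fill: first packet needs 4·t_tx to clear all hops; remaining 124 packets each add one t_tx.
Total = (4+125-1)·t_tx + 4·t_prop = 128·0.0172093 + 4·6.28713e-05 = 2.203 ms.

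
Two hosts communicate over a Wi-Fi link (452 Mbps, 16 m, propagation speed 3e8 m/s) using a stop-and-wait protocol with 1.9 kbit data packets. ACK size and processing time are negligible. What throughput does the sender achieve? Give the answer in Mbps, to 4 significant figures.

440.8 Mbps

t_tx = L/R = 1900/452000000 = 4.20354e-06 s.
t_prop = 16/300000000 = 5.33333e-08 s; RTT = 1.06667e-07 s.
Cycle = t_tx + RTT = 4.31021e-06 s.
Throughput = L / cycle = 1900 / 4.31021e-06 = 440.8 Mbps.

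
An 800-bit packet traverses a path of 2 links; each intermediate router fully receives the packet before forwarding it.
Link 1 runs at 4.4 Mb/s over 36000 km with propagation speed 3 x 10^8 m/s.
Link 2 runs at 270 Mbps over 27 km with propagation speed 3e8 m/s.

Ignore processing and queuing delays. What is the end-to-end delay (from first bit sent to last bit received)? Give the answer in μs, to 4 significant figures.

120300 μs

Transmission delays (L/R per hop): 181.818, 2.96296 μs; sum = 184.781 μs.
Propagation delays (d/s per hop): 120000, 90 μs; sum = 120090 μs.
End-to-end = 120300 μs.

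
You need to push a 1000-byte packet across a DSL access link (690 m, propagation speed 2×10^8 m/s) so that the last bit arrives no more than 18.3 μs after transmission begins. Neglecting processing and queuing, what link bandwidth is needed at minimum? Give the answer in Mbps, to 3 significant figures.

539 Mbps

L = 8000 bits.
Propagation delay = 690 / 200000000 = 3.45 μs.
Transmission budget = 18.3 − 3.45 = 14.85 μs.
R ≥ L / t_tx = 8000 bits / 1.485e-05 s = 539 Mbps.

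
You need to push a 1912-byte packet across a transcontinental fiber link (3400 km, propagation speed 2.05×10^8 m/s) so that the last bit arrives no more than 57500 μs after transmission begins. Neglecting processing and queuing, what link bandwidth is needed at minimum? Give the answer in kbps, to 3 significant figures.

L = 15296 bits.
Propagation delay = 3400000 / 2.05e+08 = 16585.4 μs.
Transmission budget = 57500 − 16585.4 = 40914.6 μs.
R ≥ L / t_tx = 15296 bits / 0.0409146 s = 374 kbps.

374 kbps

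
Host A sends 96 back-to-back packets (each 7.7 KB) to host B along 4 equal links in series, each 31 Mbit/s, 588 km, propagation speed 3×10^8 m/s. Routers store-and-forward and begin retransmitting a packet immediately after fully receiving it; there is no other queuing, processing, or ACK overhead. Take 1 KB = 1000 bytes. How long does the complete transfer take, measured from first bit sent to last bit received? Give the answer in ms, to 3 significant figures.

205 ms

Per-hop transmission t_tx = L/R = 61600/31000000 = 1.9871 ms.
Per-hop propagation t_prop = 588000/300000000 = 1.96 ms.
Pipeline fill: first packet needs 4·t_tx to clear all hops; remaining 95 packets each add one t_tx.
Total = (4+96-1)·t_tx + 4·t_prop = 99·1.9871 + 4·1.96 = 205 ms.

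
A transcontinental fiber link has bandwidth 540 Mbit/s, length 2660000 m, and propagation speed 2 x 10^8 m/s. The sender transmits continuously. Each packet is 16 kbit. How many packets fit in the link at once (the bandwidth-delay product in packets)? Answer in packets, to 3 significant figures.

Propagation delay = 2660000 / 200000000 = 0.0133 s.
BDP = R × t_prop = 540000000 × 0.0133 = 7182000 bits.
In packets of 16000 bits: 449 packets.

449 packets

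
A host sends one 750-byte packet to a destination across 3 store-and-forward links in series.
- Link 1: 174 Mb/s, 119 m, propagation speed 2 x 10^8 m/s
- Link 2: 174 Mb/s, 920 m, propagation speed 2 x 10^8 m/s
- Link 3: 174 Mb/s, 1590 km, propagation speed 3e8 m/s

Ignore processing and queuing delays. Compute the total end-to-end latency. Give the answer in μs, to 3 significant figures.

5410 μs

L = 750 × 8 = 6000 bits.
Transmission delay per hop = L/R = 6000/174000000 = 34.4828 μs; 3 hops → 103.448 μs.
Propagation delays (d/s per hop): 0.595, 4.6, 5300 μs; sum = 5305.2 μs.
End-to-end = 5410 μs.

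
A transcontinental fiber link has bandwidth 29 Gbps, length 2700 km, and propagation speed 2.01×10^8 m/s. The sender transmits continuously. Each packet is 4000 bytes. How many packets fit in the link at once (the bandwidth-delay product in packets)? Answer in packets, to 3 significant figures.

Propagation delay = 2700000 / 2.01e+08 = 0.0134328 s.
BDP = R × t_prop = 29000000000 × 0.0134328 = 389552000 bits.
In packets of 32000 bits: 12200 packets.

12200 packets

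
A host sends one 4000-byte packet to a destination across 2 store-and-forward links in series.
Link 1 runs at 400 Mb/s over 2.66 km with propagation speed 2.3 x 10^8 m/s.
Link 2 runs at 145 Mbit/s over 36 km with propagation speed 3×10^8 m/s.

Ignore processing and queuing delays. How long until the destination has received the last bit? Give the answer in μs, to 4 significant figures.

432.3 μs

L = 4000 × 8 = 32000 bits.
Transmission delays (L/R per hop): 80, 220.69 μs; sum = 300.69 μs.
Propagation delays (d/s per hop): 11.5652, 120 μs; sum = 131.565 μs.
End-to-end = 432.3 μs.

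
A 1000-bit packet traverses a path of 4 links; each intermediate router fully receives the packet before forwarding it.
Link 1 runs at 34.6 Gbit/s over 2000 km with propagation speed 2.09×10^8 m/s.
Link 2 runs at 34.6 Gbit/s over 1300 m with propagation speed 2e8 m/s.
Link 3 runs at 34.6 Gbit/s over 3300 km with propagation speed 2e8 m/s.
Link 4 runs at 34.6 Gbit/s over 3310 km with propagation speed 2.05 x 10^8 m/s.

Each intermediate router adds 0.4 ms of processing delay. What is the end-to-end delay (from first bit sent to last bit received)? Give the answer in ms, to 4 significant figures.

Transmission delay per hop = L/R = 1000/34600000000 = 2.89017e-05 ms; 4 hops → 0.000115607 ms.
Propagation delays (d/s per hop): 9.56938, 0.0065, 16.5, 16.1463 ms; sum = 42.2222 ms.
Processing at 3 router(s): 3 × 0.4 ms = 1.2 ms.
End-to-end = 43.42 ms.

43.42 ms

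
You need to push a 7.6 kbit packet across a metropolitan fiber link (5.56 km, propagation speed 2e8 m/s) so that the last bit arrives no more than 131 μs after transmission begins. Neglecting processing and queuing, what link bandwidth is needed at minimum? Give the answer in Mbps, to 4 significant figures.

73.64 Mbps

Propagation delay = 5560 / 200000000 = 27.8 μs.
Transmission budget = 131 − 27.8 = 103.2 μs.
R ≥ L / t_tx = 7600 bits / 0.0001032 s = 73.64 Mbps.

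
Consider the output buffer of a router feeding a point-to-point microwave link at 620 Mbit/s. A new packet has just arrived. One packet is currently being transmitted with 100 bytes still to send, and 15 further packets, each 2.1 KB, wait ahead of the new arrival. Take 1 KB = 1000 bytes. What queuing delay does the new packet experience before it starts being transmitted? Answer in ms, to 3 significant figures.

0.408 ms

Each queued packet: L/R = 16800/620000000 = 0.0270968 ms.
15 queued → 0.406452 ms.
Plus remaining 800 bits of current packet: 0.00129032 ms.
Queuing delay = 0.408 ms.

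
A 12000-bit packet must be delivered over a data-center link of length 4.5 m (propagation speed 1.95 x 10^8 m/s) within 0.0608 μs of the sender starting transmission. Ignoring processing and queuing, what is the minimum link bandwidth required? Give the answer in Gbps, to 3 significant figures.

Propagation delay = 4.5 / 195000000 = 0.0230769 μs.
Transmission budget = 0.0608 − 0.0230769 = 0.0377231 μs.
R ≥ L / t_tx = 12000 bits / 3.77231e-08 s = 318 Gbps.

318 Gbps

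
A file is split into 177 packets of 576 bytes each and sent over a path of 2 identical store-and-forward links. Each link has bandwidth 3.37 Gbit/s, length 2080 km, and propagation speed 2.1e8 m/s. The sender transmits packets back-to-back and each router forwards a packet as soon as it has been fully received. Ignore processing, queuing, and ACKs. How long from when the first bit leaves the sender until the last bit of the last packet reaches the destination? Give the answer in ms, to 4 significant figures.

20.05 ms

Per-hop transmission t_tx = L/R = 4608/3370000000 = 0.00136736 ms.
Per-hop propagation t_prop = 2080000/210000000 = 9.90476 ms.
Pipeline fill: first packet needs 2·t_tx to clear all hops; remaining 176 packets each add one t_tx.
Total = (2+177-1)·t_tx + 2·t_prop = 178·0.00136736 + 2·9.90476 = 20.05 ms.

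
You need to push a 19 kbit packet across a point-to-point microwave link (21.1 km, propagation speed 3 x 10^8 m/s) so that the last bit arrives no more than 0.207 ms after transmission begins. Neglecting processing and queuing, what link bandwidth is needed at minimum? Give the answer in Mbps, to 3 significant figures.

139 Mbps

Propagation delay = 21100 / 300000000 = 0.0703333 ms.
Transmission budget = 0.207 − 0.0703333 = 0.136667 ms.
R ≥ L / t_tx = 19000 bits / 0.000136667 s = 139 Mbps.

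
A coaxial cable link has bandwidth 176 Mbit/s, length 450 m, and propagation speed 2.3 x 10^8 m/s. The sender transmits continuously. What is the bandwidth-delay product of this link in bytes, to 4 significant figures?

Propagation delay = 450 / 2.3e+08 = 1.95652e-06 s.
BDP = R × t_prop = 176000000 × 1.95652e-06 = 344.348 bits.
In bytes: 344.348/8 = 43.04 bytes.

43.04 bytes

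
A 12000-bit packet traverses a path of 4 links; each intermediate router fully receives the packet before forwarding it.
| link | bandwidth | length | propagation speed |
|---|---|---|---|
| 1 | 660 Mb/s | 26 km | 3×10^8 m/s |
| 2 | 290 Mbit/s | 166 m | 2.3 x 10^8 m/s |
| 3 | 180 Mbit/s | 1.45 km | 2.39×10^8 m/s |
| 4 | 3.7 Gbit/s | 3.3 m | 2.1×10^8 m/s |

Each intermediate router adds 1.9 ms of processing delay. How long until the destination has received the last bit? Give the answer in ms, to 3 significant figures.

5.92 ms

Transmission delays (L/R per hop): 0.0181818, 0.0413793, 0.0666667, 0.00324324 ms; sum = 0.129471 ms.
Propagation delays (d/s per hop): 0.0866667, 0.000721739, 0.00606695, 1.57143e-05 ms; sum = 0.0934711 ms.
Processing at 3 router(s): 3 × 1.9 ms = 5.7 ms.
End-to-end = 5.92 ms.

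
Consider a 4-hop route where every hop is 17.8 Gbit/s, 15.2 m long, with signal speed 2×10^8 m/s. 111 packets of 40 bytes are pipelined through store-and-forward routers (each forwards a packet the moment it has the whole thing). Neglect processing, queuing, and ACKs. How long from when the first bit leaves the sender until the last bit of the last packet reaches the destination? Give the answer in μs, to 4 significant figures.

2.353 μs

Per-hop transmission t_tx = L/R = 320/17800000000 = 0.0179775 μs.
Per-hop propagation t_prop = 15.2/200000000 = 0.076 μs.
Pipeline fill: first packet needs 4·t_tx to clear all hops; remaining 110 packets each add one t_tx.
Total = (4+111-1)·t_tx + 4·t_prop = 114·0.0179775 + 4·0.076 = 2.353 μs.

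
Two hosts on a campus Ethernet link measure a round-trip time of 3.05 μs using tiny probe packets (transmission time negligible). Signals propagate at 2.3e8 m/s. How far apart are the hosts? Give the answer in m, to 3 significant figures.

One-way propagation = RTT/2 = 1.525 μs.
d = s × t = 2.3e+08 × 1.525e-06 = 351 m.

351 m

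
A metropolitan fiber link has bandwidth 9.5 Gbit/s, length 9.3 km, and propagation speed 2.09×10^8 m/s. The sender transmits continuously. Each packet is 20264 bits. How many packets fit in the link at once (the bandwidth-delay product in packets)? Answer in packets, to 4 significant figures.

20.86 packets

Propagation delay = 9300 / 209000000 = 4.44976e-05 s.
BDP = R × t_prop = 9500000000 × 4.44976e-05 = 422727 bits.
In packets of 20264 bits: 20.86 packets.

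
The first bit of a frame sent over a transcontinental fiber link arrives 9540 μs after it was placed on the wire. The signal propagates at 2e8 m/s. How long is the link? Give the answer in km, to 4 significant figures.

1908 km

d = s × t_prop = 200000000 × 0.00954 = 1908 km.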